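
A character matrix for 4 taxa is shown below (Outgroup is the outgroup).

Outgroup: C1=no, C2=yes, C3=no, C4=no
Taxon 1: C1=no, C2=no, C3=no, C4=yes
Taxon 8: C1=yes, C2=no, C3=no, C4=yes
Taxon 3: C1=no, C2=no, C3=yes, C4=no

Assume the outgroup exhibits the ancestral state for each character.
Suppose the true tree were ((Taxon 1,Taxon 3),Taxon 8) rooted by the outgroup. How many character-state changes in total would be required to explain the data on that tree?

5

Map each character onto ((Taxon 1,Taxon 3),Taxon 8) (rooted by Outgroup) and count the minimum state changes it requires (Fitch parsimony):
C1: 1; C2: 1; C3: 1; C4: 2.
Total tree length = 5.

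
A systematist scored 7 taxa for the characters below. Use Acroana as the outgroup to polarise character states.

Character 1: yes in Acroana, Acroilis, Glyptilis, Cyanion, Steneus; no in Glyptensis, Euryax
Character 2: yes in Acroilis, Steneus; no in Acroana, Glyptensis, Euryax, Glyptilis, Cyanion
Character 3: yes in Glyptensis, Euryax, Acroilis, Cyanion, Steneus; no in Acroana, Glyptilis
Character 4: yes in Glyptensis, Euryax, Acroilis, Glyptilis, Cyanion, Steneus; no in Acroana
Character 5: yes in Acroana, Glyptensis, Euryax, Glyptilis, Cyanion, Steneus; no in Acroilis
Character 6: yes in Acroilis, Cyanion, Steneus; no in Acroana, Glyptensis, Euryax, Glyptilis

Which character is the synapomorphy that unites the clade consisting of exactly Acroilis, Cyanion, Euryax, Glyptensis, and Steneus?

Character 3

Character polarity is set by the outgroup: the derived state is whichever differs from the outgroup's state, so for Character 1, Character 5 the derived state is 'no', and for the remaining characters it is 'yes'.
Only Euryax and Glyptensis show the derived state 'no' for Character 1, supporting them as a clade.
Only Acroilis and Steneus show the derived state 'yes' for Character 2, supporting them as a clade.
Character 3 (derived state 'yes') is shared by Acroilis, Cyanion, Euryax, Glyptensis, and Steneus — a synapomorphy uniting that clade.
All ingroup taxa share the derived state 'yes' for Character 4; it defines the ingroup but does not resolve relationships within it.
Character 5 (derived state 'no') is unique to Acroilis (autapomorphy; uninformative for grouping).
Character 6: derived state 'yes' in Acroilis, Cyanion, and Steneus only — synapomorphy for {Acroilis, Cyanion, Steneus}.
Most parsimonious ingroup topology: (((Glyptensis,Euryax),((Acroilis,Steneus),Cyanion)),Glyptilis).
The clade {Acroilis, Cyanion, Euryax, Glyptensis, Steneus} is supported by Character 3: its derived state 'yes' occurs in exactly those taxa and in no other taxon (including the outgroup).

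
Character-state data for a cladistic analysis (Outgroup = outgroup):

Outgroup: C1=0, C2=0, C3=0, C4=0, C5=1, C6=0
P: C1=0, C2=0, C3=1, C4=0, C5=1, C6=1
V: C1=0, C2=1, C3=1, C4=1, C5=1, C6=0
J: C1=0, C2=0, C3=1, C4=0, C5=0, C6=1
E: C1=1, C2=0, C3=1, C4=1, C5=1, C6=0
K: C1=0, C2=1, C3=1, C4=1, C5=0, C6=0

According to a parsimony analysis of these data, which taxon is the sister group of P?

J

Character polarity is set by the outgroup: the derived state is whichever differs from the outgroup's state, so for C5 the derived state is '0', and for the remaining characters it is '1'.
C1 (derived state '1') is unique to E (autapomorphy; uninformative for grouping).
C2: derived state '1' in K and V only — synapomorphy for {K, V}.
All ingroup taxa share the derived state '1' for C3; it defines the ingroup but does not resolve relationships within it.
C4: derived state '1' in E, K, and V only — synapomorphy for {E, K, V}.
C5 (state '0') occurs in J and K but conflicts with the nesting implied by the other characters — most parsimoniously interpreted as homoplasy.
C6: derived state '1' in J and P only — synapomorphy for {J, P}.
Most parsimonious ingroup topology: ((P,J),((V,K),E)).
P and J form a cherry on this tree, so they are sister taxa.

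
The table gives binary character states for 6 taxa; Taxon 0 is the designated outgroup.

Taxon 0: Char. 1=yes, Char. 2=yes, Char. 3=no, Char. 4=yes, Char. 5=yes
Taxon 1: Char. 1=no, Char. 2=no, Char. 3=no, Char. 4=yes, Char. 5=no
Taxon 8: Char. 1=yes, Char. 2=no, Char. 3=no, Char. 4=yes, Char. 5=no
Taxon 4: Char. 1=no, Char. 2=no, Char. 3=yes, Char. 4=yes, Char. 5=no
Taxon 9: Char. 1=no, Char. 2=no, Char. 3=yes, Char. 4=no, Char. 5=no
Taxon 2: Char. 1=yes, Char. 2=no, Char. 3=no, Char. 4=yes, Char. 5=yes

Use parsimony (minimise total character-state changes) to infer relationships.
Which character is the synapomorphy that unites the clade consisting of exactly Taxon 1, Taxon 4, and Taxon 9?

Char. 1

Character polarity is set by the outgroup: the derived state is whichever differs from the outgroup's state, so for Char. 1, Char. 2, Char. 4, Char. 5 the derived state is 'no', and for the remaining characters it is 'yes'.
Char. 1 (derived state 'no') is shared by Taxon 1, Taxon 4, and Taxon 9 — a synapomorphy uniting that clade.
Char. 2 (derived state 'no') is shared by all ingroup taxa — unites the whole ingroup.
Char. 3 (derived state 'yes') is shared by Taxon 4 and Taxon 9 — a synapomorphy uniting that clade.
Char. 4: derived state 'no' in Taxon 9 only — an autapomorphy, so it tells us nothing about relationships among taxa.
Char. 5: derived state 'no' in Taxon 1, Taxon 4, Taxon 8, and Taxon 9 only — synapomorphy for {Taxon 1, Taxon 4, Taxon 8, Taxon 9}.
Most parsimonious ingroup topology: (((Taxon 1,(Taxon 4,Taxon 9)),Taxon 8),Taxon 2).
The clade {Taxon 1, Taxon 4, Taxon 9} is supported by Char. 1: its derived state 'no' occurs in exactly those taxa and in no other taxon (including the outgroup).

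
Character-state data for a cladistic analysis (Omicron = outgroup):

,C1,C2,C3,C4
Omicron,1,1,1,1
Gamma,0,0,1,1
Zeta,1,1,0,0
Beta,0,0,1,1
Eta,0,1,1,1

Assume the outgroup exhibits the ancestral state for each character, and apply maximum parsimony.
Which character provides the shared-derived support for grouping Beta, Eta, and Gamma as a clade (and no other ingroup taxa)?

The outgroup has state '1' for every character, so '0' is the derived state throughout.
C1 (derived state '0') is shared by Beta, Eta, and Gamma — a synapomorphy uniting that clade.
Only Beta and Gamma show the derived state '0' for C2, supporting them as a clade.
C3 (derived state '0') is unique to Zeta (autapomorphy; uninformative for grouping).
C4 (derived state '0') is unique to Zeta (autapomorphy; uninformative for grouping).
Most parsimonious ingroup topology: (((Gamma,Beta),Eta),Zeta).
The clade {Beta, Eta, Gamma} is supported by C1: its derived state '0' occurs in exactly those taxa and in no other taxon (including the outgroup).

C1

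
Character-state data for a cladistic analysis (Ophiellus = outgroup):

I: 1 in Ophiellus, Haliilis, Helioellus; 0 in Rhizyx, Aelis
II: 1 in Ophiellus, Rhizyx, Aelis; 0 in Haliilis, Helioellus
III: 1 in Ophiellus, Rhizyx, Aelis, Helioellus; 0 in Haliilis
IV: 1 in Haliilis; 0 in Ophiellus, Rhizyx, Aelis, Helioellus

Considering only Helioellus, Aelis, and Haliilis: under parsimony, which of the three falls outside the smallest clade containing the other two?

Character polarity is set by the outgroup: the derived state is whichever differs from the outgroup's state, so for I, II, III the derived state is '0', and for the remaining characters it is '1'.
Only Aelis and Rhizyx show the derived state '0' for I, supporting them as a clade.
II (derived state '0') is shared by Haliilis and Helioellus — a synapomorphy uniting that clade.
III (derived state '0') is unique to Haliilis (autapomorphy; uninformative for grouping).
IV (derived state '1') is unique to Haliilis (autapomorphy; uninformative for grouping).
Most parsimonious ingroup topology: ((Haliilis,Helioellus),(Rhizyx,Aelis)).
Helioellus and Haliilis share a more recent common ancestor with each other than either does with Aelis, so Aelis is the least closely related of the three.

Aelis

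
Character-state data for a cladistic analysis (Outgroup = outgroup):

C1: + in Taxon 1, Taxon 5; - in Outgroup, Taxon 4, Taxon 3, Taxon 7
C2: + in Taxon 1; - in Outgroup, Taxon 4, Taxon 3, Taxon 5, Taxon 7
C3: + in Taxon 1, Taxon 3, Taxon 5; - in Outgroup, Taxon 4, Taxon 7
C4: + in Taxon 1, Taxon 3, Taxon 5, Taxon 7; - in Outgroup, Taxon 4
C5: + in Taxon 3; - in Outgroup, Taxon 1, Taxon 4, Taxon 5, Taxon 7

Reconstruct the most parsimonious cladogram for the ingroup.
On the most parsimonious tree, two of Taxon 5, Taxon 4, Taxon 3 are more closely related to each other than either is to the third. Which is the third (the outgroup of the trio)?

The outgroup has state '-' for every character, so '+' is the derived state throughout.
C1: derived state '+' in Taxon 1 and Taxon 5 only — synapomorphy for {Taxon 1, Taxon 5}.
C2 (derived state '+') is unique to Taxon 1 (autapomorphy; uninformative for grouping).
Only Taxon 1, Taxon 3, and Taxon 5 show the derived state '+' for C3, supporting them as a clade.
Only Taxon 1, Taxon 3, Taxon 5, and Taxon 7 show the derived state '+' for C4, supporting them as a clade.
C5 (derived state '+') is unique to Taxon 3 (autapomorphy; uninformative for grouping).
Most parsimonious ingroup topology: ((((Taxon 1,Taxon 5),Taxon 3),Taxon 7),Taxon 4).
Taxon 5 and Taxon 3 share a more recent common ancestor with each other than either does with Taxon 4, so Taxon 4 is the least closely related of the three.

Taxon 4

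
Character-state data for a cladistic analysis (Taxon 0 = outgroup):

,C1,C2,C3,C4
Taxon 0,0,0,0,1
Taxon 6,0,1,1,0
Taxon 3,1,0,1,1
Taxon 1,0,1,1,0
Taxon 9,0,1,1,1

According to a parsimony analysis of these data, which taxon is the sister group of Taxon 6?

Character polarity is set by the outgroup: the derived state is whichever differs from the outgroup's state, so for C4 the derived state is '0', and for the remaining characters it is '1'.
C1 (derived state '1') is unique to Taxon 3 (autapomorphy; uninformative for grouping).
C2: derived state '1' in Taxon 1, Taxon 6, and Taxon 9 only — synapomorphy for {Taxon 1, Taxon 6, Taxon 9}.
All ingroup taxa share the derived state '1' for C3; it defines the ingroup but does not resolve relationships within it.
C4: derived state '0' in Taxon 1 and Taxon 6 only — synapomorphy for {Taxon 1, Taxon 6}.
Most parsimonious ingroup topology: (((Taxon 6,Taxon 1),Taxon 9),Taxon 3).
Taxon 6 and Taxon 1 form a cherry on this tree, so they are sister taxa.

Taxon 1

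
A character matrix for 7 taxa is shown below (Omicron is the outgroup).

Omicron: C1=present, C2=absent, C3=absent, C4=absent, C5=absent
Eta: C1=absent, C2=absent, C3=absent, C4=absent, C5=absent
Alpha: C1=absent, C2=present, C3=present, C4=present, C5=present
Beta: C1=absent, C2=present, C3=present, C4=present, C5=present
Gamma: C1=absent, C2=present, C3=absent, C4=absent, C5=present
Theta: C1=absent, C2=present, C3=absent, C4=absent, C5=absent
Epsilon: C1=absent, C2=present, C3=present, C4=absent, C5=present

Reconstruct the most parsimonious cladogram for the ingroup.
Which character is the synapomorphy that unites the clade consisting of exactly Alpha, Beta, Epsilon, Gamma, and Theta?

C2

Character polarity is set by the outgroup: the derived state is whichever differs from the outgroup's state, so for C1 the derived state is 'absent', and for the remaining characters it is 'present'.
All ingroup taxa share the derived state 'absent' for C1; it defines the ingroup but does not resolve relationships within it.
C2: derived state 'present' in Alpha, Beta, Epsilon, Gamma, and Theta only — synapomorphy for {Alpha, Beta, Epsilon, Gamma, Theta}.
C3 (derived state 'present') is shared by Alpha, Beta, and Epsilon — a synapomorphy uniting that clade.
Only Alpha and Beta show the derived state 'present' for C4, supporting them as a clade.
C5: derived state 'present' in Alpha, Beta, Epsilon, and Gamma only — synapomorphy for {Alpha, Beta, Epsilon, Gamma}.
Most parsimonious ingroup topology: (Eta,((((Alpha,Beta),Epsilon),Gamma),Theta)).
The clade {Alpha, Beta, Epsilon, Gamma, Theta} is supported by C2: its derived state 'present' occurs in exactly those taxa and in no other taxon (including the outgroup).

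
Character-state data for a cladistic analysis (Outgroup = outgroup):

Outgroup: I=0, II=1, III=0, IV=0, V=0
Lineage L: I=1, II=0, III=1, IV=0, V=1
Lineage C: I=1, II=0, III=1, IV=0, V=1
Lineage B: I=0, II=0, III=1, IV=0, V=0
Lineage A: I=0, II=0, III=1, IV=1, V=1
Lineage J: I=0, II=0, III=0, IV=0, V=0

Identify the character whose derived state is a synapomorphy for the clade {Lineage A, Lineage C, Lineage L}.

V

Character polarity is set by the outgroup: the derived state is whichever differs from the outgroup's state, so for II the derived state is '0', and for the remaining characters it is '1'.
I: derived state '1' in Lineage C and Lineage L only — synapomorphy for {Lineage C, Lineage L}.
II (derived state '0') is shared by all ingroup taxa — unites the whole ingroup.
III: derived state '1' in Lineage A, Lineage B, Lineage C, and Lineage L only — synapomorphy for {Lineage A, Lineage B, Lineage C, Lineage L}.
IV (derived state '1') is unique to Lineage A (autapomorphy; uninformative for grouping).
Only Lineage A, Lineage C, and Lineage L show the derived state '1' for V, supporting them as a clade.
Most parsimonious ingroup topology: ((((Lineage L,Lineage C),Lineage A),Lineage B),Lineage J).
The clade {Lineage A, Lineage C, Lineage L} is supported by V: its derived state '1' occurs in exactly those taxa and in no other taxon (including the outgroup).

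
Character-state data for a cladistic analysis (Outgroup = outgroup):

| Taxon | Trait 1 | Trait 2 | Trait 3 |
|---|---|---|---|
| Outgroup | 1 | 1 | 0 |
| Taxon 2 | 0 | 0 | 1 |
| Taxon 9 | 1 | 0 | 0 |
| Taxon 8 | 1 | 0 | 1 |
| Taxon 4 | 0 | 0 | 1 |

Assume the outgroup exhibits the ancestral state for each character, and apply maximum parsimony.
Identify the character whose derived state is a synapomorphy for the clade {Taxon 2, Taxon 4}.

Trait 1

Character polarity is set by the outgroup: the derived state is whichever differs from the outgroup's state, so for Trait 1, Trait 2 the derived state is '0', and for the remaining characters it is '1'.
Trait 1 (derived state '0') is shared by Taxon 2 and Taxon 4 — a synapomorphy uniting that clade.
Trait 2 (derived state '0') is shared by all ingroup taxa — unites the whole ingroup.
Only Taxon 2, Taxon 4, and Taxon 8 show the derived state '1' for Trait 3, supporting them as a clade.
Most parsimonious ingroup topology: (((Taxon 2,Taxon 4),Taxon 8),Taxon 9).
The clade {Taxon 2, Taxon 4} is supported by Trait 1: its derived state '0' occurs in exactly those taxa and in no other taxon (including the outgroup).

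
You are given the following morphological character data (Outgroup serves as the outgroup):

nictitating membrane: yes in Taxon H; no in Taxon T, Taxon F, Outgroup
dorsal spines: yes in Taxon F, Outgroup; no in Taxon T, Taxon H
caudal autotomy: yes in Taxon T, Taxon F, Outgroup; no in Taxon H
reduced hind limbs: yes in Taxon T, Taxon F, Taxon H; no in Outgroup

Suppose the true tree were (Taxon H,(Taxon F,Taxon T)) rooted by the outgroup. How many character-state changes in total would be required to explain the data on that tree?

5

Map each character onto (Taxon H,(Taxon F,Taxon T)) (rooted by Outgroup) and count the minimum state changes it requires (Fitch parsimony):
nictitating membrane: 1; dorsal spines: 2; caudal autotomy: 1; reduced hind limbs: 1.
Total tree length = 5.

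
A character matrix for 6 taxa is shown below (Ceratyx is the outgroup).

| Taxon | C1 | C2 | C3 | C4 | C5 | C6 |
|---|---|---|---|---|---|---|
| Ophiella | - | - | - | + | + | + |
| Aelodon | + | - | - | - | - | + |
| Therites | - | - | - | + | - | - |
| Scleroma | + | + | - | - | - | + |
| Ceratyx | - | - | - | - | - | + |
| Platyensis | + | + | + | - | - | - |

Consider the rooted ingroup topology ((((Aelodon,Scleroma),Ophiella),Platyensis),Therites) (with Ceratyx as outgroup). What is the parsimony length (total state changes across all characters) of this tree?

Map each character onto ((((Aelodon,Scleroma),Ophiella),Platyensis),Therites) (rooted by Ceratyx) and count the minimum state changes it requires (Fitch parsimony):
C1: 2; C2: 2; C3: 1; C4: 2; C5: 1; C6: 2.
Total tree length = 10.

10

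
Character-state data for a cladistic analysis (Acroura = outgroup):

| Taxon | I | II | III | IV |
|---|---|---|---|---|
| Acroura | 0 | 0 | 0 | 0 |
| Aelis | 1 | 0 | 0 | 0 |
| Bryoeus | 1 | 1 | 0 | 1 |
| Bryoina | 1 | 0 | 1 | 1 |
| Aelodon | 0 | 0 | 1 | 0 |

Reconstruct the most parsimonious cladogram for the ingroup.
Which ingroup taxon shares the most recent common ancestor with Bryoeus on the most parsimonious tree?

The outgroup has state '0' for every character, so '1' is the derived state throughout.
I (derived state '1') is shared by Aelis, Bryoeus, and Bryoina — a synapomorphy uniting that clade.
II (derived state '1') is unique to Bryoeus (autapomorphy; uninformative for grouping).
III (state '1') occurs in Aelodon and Bryoina but conflicts with the nesting implied by the other characters — most parsimoniously interpreted as homoplasy.
IV (derived state '1') is shared by Bryoeus and Bryoina — a synapomorphy uniting that clade.
Most parsimonious ingroup topology: ((Aelis,(Bryoeus,Bryoina)),Aelodon).
Bryoeus and Bryoina form a cherry on this tree, so they are sister taxa.

Bryoina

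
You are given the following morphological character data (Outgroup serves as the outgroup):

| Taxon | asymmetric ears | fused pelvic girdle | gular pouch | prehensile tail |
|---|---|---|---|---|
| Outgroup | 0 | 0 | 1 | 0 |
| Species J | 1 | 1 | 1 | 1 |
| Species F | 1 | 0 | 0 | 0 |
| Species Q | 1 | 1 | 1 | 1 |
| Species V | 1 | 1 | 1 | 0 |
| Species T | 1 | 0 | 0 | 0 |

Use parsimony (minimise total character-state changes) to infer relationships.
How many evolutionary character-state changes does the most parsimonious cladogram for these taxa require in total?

Character polarity is set by the outgroup: the derived state is whichever differs from the outgroup's state, so for gular pouch the derived state is '0', and for the remaining characters it is '1'.
asymmetric ears (derived state '1') is shared by all ingroup taxa — unites the whole ingroup.
Only Species J, Species Q, and Species V show the derived state '1' for fused pelvic girdle, supporting them as a clade.
gular pouch (derived state '0') is shared by Species F and Species T — a synapomorphy uniting that clade.
prehensile tail: derived state '1' in Species J and Species Q only — synapomorphy for {Species J, Species Q}.
Most parsimonious ingroup topology: (((Species J,Species Q),Species V),(Species F,Species T)).
Changes per character on this tree: asymmetric ears: 1; fused pelvic girdle: 1; gular pouch: 1; prehensile tail: 1.
Total = 4.

4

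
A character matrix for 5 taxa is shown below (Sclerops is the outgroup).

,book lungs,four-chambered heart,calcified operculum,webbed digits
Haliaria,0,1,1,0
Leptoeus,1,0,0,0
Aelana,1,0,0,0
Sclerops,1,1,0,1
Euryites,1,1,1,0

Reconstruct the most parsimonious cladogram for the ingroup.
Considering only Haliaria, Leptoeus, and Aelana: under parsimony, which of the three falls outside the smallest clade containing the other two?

Character polarity is set by the outgroup: the derived state is whichever differs from the outgroup's state, so for book lungs, four-chambered heart, webbed digits the derived state is '0', and for the remaining characters it is '1'.
book lungs (derived state '0') is unique to Haliaria (autapomorphy; uninformative for grouping).
four-chambered heart (derived state '0') is shared by Aelana and Leptoeus — a synapomorphy uniting that clade.
Only Euryites and Haliaria show the derived state '1' for calcified operculum, supporting them as a clade.
All ingroup taxa share the derived state '0' for webbed digits; it defines the ingroup but does not resolve relationships within it.
Most parsimonious ingroup topology: ((Leptoeus,Aelana),(Euryites,Haliaria)).
Leptoeus and Aelana share a more recent common ancestor with each other than either does with Haliaria, so Haliaria is the least closely related of the three.

Haliaria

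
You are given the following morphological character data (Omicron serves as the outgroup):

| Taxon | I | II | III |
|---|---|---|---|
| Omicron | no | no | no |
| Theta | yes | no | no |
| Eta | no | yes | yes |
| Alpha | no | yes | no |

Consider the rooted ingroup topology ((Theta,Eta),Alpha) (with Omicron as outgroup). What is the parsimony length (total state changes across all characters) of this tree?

Map each character onto ((Theta,Eta),Alpha) (rooted by Omicron) and count the minimum state changes it requires (Fitch parsimony):
I: 1; II: 2; III: 1.
Total tree length = 4.

4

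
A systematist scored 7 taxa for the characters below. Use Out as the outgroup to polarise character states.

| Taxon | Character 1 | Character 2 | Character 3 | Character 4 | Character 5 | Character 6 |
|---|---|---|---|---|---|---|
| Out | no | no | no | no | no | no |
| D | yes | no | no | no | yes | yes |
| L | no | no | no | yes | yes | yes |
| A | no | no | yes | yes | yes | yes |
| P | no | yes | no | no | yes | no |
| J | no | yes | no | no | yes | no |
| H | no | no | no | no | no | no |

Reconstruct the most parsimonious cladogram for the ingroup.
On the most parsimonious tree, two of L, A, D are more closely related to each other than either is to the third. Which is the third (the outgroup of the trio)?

The outgroup has state 'no' for every character, so 'yes' is the derived state throughout.
Character 1: derived state 'yes' in D only — an autapomorphy, so it tells us nothing about relationships among taxa.
Only J and P show the derived state 'yes' for Character 2, supporting them as a clade.
Character 3 (derived state 'yes') is unique to A (autapomorphy; uninformative for grouping).
Character 4: derived state 'yes' in A and L only — synapomorphy for {A, L}.
Only A, D, J, L, and P show the derived state 'yes' for Character 5, supporting them as a clade.
Only A, D, and L show the derived state 'yes' for Character 6, supporting them as a clade.
Most parsimonious ingroup topology: (((D,(L,A)),(P,J)),H).
A and L share a more recent common ancestor with each other than either does with D, so D is the least closely related of the three.

D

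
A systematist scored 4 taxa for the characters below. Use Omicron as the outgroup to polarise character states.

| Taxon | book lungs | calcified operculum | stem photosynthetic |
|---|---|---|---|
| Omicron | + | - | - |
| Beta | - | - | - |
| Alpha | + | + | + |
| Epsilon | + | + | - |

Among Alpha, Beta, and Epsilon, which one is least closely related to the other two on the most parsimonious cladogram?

Beta

Character polarity is set by the outgroup: the derived state is whichever differs from the outgroup's state, so for book lungs the derived state is '-', and for the remaining characters it is '+'.
book lungs (derived state '-') is unique to Beta (autapomorphy; uninformative for grouping).
Only Alpha and Epsilon show the derived state '+' for calcified operculum, supporting them as a clade.
stem photosynthetic: derived state '+' in Alpha only — an autapomorphy, so it tells us nothing about relationships among taxa.
Most parsimonious ingroup topology: (Beta,(Alpha,Epsilon)).
Alpha and Epsilon share a more recent common ancestor with each other than either does with Beta, so Beta is the least closely related of the three.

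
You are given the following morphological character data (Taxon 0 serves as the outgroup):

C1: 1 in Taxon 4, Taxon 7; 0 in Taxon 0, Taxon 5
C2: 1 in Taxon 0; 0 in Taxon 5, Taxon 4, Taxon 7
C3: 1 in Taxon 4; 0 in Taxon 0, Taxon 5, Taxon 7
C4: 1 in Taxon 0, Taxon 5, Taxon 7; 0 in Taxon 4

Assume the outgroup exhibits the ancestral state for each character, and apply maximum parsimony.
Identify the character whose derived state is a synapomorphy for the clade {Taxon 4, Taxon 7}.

C1

Character polarity is set by the outgroup: the derived state is whichever differs from the outgroup's state, so for C2, C4 the derived state is '0', and for the remaining characters it is '1'.
C1: derived state '1' in Taxon 4 and Taxon 7 only — synapomorphy for {Taxon 4, Taxon 7}.
All ingroup taxa share the derived state '0' for C2; it defines the ingroup but does not resolve relationships within it.
C3 (derived state '1') is unique to Taxon 4 (autapomorphy; uninformative for grouping).
C4: derived state '0' in Taxon 4 only — an autapomorphy, so it tells us nothing about relationships among taxa.
Most parsimonious ingroup topology: (Taxon 5,(Taxon 4,Taxon 7)).
The clade {Taxon 4, Taxon 7} is supported by C1: its derived state '1' occurs in exactly those taxa and in no other taxon (including the outgroup).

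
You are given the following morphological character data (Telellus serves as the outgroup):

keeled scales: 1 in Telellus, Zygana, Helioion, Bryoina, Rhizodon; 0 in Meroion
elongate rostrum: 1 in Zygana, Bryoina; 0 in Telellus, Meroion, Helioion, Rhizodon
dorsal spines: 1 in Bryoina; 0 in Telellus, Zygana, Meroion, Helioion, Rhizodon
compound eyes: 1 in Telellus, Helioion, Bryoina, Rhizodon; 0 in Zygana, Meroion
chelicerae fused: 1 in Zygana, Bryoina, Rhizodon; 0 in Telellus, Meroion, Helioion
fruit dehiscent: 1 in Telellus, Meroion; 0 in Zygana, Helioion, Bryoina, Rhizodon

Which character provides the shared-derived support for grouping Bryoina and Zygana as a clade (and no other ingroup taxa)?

elongate rostrum

Character polarity is set by the outgroup: the derived state is whichever differs from the outgroup's state, so for keeled scales, compound eyes, fruit dehiscent the derived state is '0', and for the remaining characters it is '1'.
keeled scales (derived state '0') is unique to Meroion (autapomorphy; uninformative for grouping).
Only Bryoina and Zygana show the derived state '1' for elongate rostrum, supporting them as a clade.
dorsal spines: derived state '1' in Bryoina only — an autapomorphy, so it tells us nothing about relationships among taxa.
compound eyes groups Meroion and Zygana, which is incompatible with the clades supported by the remaining characters; treating it as convergent (homoplasy) costs fewer steps than any alternative tree.
chelicerae fused (derived state '1') is shared by Bryoina, Rhizodon, and Zygana — a synapomorphy uniting that clade.
Only Bryoina, Helioion, Rhizodon, and Zygana show the derived state '0' for fruit dehiscent, supporting them as a clade.
Most parsimonious ingroup topology: ((((Zygana,Bryoina),Rhizodon),Helioion),Meroion).
The clade {Bryoina, Zygana} is supported by elongate rostrum: its derived state '1' occurs in exactly those taxa and in no other taxon (including the outgroup).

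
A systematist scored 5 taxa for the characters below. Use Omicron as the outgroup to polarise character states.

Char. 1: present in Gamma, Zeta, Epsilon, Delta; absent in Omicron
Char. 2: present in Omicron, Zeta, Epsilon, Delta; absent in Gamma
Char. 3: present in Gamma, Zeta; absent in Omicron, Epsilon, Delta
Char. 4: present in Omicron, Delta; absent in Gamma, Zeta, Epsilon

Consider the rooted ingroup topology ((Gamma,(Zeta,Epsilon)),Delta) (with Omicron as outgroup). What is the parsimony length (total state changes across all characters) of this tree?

Map each character onto ((Gamma,(Zeta,Epsilon)),Delta) (rooted by Omicron) and count the minimum state changes it requires (Fitch parsimony):
Char. 1: 1; Char. 2: 1; Char. 3: 2; Char. 4: 1.
Total tree length = 5.

5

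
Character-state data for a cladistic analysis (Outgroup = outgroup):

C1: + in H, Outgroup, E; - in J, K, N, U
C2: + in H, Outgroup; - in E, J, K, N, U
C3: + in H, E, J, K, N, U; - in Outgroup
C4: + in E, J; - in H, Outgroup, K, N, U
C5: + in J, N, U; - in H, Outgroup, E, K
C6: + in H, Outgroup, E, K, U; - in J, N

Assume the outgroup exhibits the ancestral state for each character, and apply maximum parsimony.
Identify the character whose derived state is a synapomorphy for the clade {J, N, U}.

C5

Character polarity is set by the outgroup: the derived state is whichever differs from the outgroup's state, so for C1, C2, C6 the derived state is '-', and for the remaining characters it is '+'.
C1: derived state '-' in J, K, N, and U only — synapomorphy for {J, K, N, U}.
Only E, J, K, N, and U show the derived state '-' for C2, supporting them as a clade.
C3 (derived state '+') is shared by all ingroup taxa — unites the whole ingroup.
C4 groups E and J, which is incompatible with the clades supported by the remaining characters; treating it as convergent (homoplasy) costs fewer steps than any alternative tree.
C5: derived state '+' in J, N, and U only — synapomorphy for {J, N, U}.
C6 (derived state '-') is shared by J and N — a synapomorphy uniting that clade.
Most parsimonious ingroup topology: ((E,(((J,N),U),K)),H).
The clade {J, N, U} is supported by C5: its derived state '+' occurs in exactly those taxa and in no other taxon (including the outgroup).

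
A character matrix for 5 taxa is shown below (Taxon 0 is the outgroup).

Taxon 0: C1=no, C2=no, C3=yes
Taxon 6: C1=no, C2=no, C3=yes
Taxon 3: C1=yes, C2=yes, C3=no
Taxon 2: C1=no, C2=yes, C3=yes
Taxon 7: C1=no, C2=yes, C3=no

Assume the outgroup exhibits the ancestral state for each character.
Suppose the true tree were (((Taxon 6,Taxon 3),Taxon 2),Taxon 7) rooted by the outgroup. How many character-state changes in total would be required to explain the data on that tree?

Map each character onto (((Taxon 6,Taxon 3),Taxon 2),Taxon 7) (rooted by Taxon 0) and count the minimum state changes it requires (Fitch parsimony):
C1: 1; C2: 2; C3: 2.
Total tree length = 5.

5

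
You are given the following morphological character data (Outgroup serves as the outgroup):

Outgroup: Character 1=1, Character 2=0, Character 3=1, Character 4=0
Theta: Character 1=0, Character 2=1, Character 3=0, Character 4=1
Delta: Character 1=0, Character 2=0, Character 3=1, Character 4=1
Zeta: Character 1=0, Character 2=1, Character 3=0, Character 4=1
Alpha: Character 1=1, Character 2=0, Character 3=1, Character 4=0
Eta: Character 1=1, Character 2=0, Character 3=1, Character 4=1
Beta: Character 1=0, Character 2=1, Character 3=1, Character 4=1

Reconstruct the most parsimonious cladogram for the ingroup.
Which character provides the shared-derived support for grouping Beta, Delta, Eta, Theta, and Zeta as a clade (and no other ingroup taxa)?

Character polarity is set by the outgroup: the derived state is whichever differs from the outgroup's state, so for Character 1, Character 3 the derived state is '0', and for the remaining characters it is '1'.
Character 1: derived state '0' in Beta, Delta, Theta, and Zeta only — synapomorphy for {Beta, Delta, Theta, Zeta}.
Character 2: derived state '1' in Beta, Theta, and Zeta only — synapomorphy for {Beta, Theta, Zeta}.
Only Theta and Zeta show the derived state '0' for Character 3, supporting them as a clade.
Only Beta, Delta, Eta, Theta, and Zeta show the derived state '1' for Character 4, supporting them as a clade.
Most parsimonious ingroup topology: (((((Theta,Zeta),Beta),Delta),Eta),Alpha).
The clade {Beta, Delta, Eta, Theta, Zeta} is supported by Character 4: its derived state '1' occurs in exactly those taxa and in no other taxon (including the outgroup).

Character 4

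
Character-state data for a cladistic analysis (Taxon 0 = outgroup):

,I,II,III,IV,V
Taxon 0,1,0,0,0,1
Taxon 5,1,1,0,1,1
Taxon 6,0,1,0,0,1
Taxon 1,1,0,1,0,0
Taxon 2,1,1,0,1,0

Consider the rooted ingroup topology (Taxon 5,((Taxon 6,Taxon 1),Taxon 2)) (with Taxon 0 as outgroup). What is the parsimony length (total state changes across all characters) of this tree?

8

Map each character onto (Taxon 5,((Taxon 6,Taxon 1),Taxon 2)) (rooted by Taxon 0) and count the minimum state changes it requires (Fitch parsimony):
I: 1; II: 2; III: 1; IV: 2; V: 2.
Total tree length = 8.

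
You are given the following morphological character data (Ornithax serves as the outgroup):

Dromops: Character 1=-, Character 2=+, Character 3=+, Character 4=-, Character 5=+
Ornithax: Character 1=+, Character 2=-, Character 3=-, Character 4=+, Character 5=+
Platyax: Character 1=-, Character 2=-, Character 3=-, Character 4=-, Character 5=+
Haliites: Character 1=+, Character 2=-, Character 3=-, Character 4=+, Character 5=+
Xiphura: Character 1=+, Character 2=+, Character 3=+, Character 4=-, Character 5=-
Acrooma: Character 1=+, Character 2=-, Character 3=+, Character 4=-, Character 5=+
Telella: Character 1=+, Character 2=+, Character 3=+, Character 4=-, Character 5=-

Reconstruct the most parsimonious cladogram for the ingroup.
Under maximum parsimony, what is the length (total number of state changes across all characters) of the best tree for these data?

6

Character polarity is set by the outgroup: the derived state is whichever differs from the outgroup's state, so for Character 1, Character 4, Character 5 the derived state is '-', and for the remaining characters it is '+'.
Character 1 (state '-') occurs in Dromops and Platyax but conflicts with the nesting implied by the other characters — most parsimoniously interpreted as homoplasy.
Character 2: derived state '+' in Dromops, Telella, and Xiphura only — synapomorphy for {Dromops, Telella, Xiphura}.
Character 3: derived state '+' in Acrooma, Dromops, Telella, and Xiphura only — synapomorphy for {Acrooma, Dromops, Telella, Xiphura}.
Only Acrooma, Dromops, Platyax, Telella, and Xiphura show the derived state '-' for Character 4, supporting them as a clade.
Only Telella and Xiphura show the derived state '-' for Character 5, supporting them as a clade.
Most parsimonious ingroup topology: ((((Dromops,(Xiphura,Telella)),Acrooma),Platyax),Haliites).
Changes per character on this tree: Character 1: 2; Character 2: 1; Character 3: 1; Character 4: 1; Character 5: 1.
Total = 6.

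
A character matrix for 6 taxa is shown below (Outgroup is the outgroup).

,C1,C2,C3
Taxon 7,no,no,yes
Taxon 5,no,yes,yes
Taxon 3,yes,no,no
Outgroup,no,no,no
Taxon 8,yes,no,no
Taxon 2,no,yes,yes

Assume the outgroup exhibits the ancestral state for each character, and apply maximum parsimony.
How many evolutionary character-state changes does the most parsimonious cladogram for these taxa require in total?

3

The outgroup has state 'no' for every character, so 'yes' is the derived state throughout.
Only Taxon 3 and Taxon 8 show the derived state 'yes' for C1, supporting them as a clade.
C2: derived state 'yes' in Taxon 2 and Taxon 5 only — synapomorphy for {Taxon 2, Taxon 5}.
C3 (derived state 'yes') is shared by Taxon 2, Taxon 5, and Taxon 7 — a synapomorphy uniting that clade.
Most parsimonious ingroup topology: ((Taxon 7,(Taxon 5,Taxon 2)),(Taxon 8,Taxon 3)).
Changes per character on this tree: C1: 1; C2: 1; C3: 1.
Total = 3.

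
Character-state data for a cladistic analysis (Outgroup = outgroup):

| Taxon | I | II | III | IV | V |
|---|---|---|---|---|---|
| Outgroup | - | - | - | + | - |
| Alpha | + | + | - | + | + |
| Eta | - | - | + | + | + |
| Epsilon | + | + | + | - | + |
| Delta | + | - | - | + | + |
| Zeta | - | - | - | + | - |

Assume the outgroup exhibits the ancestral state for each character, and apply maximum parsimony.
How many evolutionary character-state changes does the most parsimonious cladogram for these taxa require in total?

Character polarity is set by the outgroup: the derived state is whichever differs from the outgroup's state, so for IV the derived state is '-', and for the remaining characters it is '+'.
I: derived state '+' in Alpha, Delta, and Epsilon only — synapomorphy for {Alpha, Delta, Epsilon}.
II (derived state '+') is shared by Alpha and Epsilon — a synapomorphy uniting that clade.
III (state '+') occurs in Epsilon and Eta but conflicts with the nesting implied by the other characters — most parsimoniously interpreted as homoplasy.
IV: derived state '-' in Epsilon only — an autapomorphy, so it tells us nothing about relationships among taxa.
V: derived state '+' in Alpha, Delta, Epsilon, and Eta only — synapomorphy for {Alpha, Delta, Epsilon, Eta}.
Most parsimonious ingroup topology: ((((Alpha,Epsilon),Delta),Eta),Zeta).
Changes per character on this tree: I: 1; II: 1; III: 2; IV: 1; V: 1.
Total = 6.

6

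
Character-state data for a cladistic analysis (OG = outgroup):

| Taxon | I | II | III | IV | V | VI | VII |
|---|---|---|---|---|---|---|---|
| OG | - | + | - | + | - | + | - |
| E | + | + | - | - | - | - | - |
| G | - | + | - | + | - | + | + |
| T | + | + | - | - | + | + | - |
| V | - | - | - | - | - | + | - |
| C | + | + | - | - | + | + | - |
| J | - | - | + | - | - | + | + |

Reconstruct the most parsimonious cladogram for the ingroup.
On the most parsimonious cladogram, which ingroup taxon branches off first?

G

Character polarity is set by the outgroup: the derived state is whichever differs from the outgroup's state, so for II, IV, VI the derived state is '-', and for the remaining characters it is '+'.
Only C, E, and T show the derived state '+' for I, supporting them as a clade.
II: derived state '-' in J and V only — synapomorphy for {J, V}.
III: derived state '+' in J only — an autapomorphy, so it tells us nothing about relationships among taxa.
IV: derived state '-' in C, E, J, T, and V only — synapomorphy for {C, E, J, T, V}.
Only C and T show the derived state '+' for V, supporting them as a clade.
VI (derived state '-') is unique to E (autapomorphy; uninformative for grouping).
VII groups G and J, which is incompatible with the clades supported by the remaining characters; treating it as convergent (homoplasy) costs fewer steps than any alternative tree.
Most parsimonious ingroup topology: (((E,(T,C)),(V,J)),G).
G is sister to the clade containing all other ingroup taxa, so it is the earliest-diverging (most basal) ingroup lineage.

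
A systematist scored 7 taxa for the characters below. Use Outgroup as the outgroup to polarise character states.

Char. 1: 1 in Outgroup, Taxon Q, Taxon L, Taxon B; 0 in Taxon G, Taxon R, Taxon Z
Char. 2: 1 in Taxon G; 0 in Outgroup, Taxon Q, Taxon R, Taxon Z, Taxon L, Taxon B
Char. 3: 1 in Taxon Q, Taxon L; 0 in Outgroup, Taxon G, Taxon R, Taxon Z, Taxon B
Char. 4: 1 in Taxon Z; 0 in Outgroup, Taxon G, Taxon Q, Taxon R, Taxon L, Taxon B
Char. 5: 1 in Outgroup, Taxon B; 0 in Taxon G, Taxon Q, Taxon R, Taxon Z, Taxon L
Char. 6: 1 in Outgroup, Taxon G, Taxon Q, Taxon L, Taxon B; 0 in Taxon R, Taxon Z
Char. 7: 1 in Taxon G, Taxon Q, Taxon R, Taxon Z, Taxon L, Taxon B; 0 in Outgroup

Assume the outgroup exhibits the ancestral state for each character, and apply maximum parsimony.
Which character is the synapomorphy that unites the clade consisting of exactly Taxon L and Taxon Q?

Character polarity is set by the outgroup: the derived state is whichever differs from the outgroup's state, so for Char. 1, Char. 5, Char. 6 the derived state is '0', and for the remaining characters it is '1'.
Only Taxon G, Taxon R, and Taxon Z show the derived state '0' for Char. 1, supporting them as a clade.
Char. 2 (derived state '1') is unique to Taxon G (autapomorphy; uninformative for grouping).
Char. 3: derived state '1' in Taxon L and Taxon Q only — synapomorphy for {Taxon L, Taxon Q}.
Char. 4: derived state '1' in Taxon Z only — an autapomorphy, so it tells us nothing about relationships among taxa.
Char. 5 (derived state '0') is shared by Taxon G, Taxon L, Taxon Q, Taxon R, and Taxon Z — a synapomorphy uniting that clade.
Char. 6: derived state '0' in Taxon R and Taxon Z only — synapomorphy for {Taxon R, Taxon Z}.
All ingroup taxa share the derived state '1' for Char. 7; it defines the ingroup but does not resolve relationships within it.
Most parsimonious ingroup topology: (((Taxon G,(Taxon R,Taxon Z)),(Taxon Q,Taxon L)),Taxon B).
The clade {Taxon L, Taxon Q} is supported by Char. 3: its derived state '1' occurs in exactly those taxa and in no other taxon (including the outgroup).

Char. 3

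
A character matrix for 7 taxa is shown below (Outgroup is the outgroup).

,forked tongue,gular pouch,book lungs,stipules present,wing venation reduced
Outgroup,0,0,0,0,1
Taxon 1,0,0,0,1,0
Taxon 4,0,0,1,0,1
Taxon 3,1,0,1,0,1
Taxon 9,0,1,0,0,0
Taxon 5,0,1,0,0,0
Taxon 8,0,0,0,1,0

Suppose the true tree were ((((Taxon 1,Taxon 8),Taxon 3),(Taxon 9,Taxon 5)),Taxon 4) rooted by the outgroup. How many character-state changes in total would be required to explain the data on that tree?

Map each character onto ((((Taxon 1,Taxon 8),Taxon 3),(Taxon 9,Taxon 5)),Taxon 4) (rooted by Outgroup) and count the minimum state changes it requires (Fitch parsimony):
forked tongue: 1; gular pouch: 1; book lungs: 2; stipules present: 1; wing venation reduced: 2.
Total tree length = 7.

7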